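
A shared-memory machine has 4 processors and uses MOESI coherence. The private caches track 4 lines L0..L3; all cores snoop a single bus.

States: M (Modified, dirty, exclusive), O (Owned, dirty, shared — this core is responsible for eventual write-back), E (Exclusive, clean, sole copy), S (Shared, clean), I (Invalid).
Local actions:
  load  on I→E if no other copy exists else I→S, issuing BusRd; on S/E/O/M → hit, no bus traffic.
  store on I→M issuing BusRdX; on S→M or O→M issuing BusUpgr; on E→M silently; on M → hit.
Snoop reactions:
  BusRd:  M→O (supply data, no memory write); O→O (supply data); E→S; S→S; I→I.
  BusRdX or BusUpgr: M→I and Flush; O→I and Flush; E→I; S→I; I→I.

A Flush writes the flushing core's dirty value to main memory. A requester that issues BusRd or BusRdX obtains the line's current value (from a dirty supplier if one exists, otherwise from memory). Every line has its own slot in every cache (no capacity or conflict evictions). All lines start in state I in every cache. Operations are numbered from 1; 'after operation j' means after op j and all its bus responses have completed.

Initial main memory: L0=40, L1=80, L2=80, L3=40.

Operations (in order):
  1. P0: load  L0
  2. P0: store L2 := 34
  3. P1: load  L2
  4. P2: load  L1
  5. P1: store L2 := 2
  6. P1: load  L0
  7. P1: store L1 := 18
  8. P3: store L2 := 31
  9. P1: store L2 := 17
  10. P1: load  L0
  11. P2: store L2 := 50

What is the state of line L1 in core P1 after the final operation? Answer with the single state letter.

state = M

step 1: P0: load  L0  ⟶  EIII  (L0)  txn=BusRd  M[L0]=40
step 2: P0: store L2 := 34  ⟶  MIII  (L2)  txn=BusRdX  M[L2]=80
step 3: P1: load  L2  ⟶  OSII  (L2)  txn=BusRd  M[L2]=80
step 4: P2: load  L1  ⟶  IIEI  (L1)  txn=BusRd  M[L1]=80
step 5: P1: store L2 := 2  ⟶  IMII  (L2)  txn=BusUpgr+Flush  M[L2]=34
step 6: P1: load  L0  ⟶  SSII  (L0)  txn=BusRd  M[L0]=40
step 7: P1: store L1 := 18  ⟶  IMII  (L1)  txn=BusRdX  M[L1]=80
step 8: P3: store L2 := 31  ⟶  IIIM  (L2)  txn=BusRdX+Flush  M[L2]=2
step 9: P1: store L2 := 17  ⟶  IMII  (L2)  txn=BusRdX+Flush  M[L2]=31
step 10: P1: load  L0  ⟶  SSII  (L0)  txn=∅  M[L0]=40
step 11: P2: store L2 := 50  ⟶  IIMI  (L2)  txn=BusRdX+Flush  M[L2]=17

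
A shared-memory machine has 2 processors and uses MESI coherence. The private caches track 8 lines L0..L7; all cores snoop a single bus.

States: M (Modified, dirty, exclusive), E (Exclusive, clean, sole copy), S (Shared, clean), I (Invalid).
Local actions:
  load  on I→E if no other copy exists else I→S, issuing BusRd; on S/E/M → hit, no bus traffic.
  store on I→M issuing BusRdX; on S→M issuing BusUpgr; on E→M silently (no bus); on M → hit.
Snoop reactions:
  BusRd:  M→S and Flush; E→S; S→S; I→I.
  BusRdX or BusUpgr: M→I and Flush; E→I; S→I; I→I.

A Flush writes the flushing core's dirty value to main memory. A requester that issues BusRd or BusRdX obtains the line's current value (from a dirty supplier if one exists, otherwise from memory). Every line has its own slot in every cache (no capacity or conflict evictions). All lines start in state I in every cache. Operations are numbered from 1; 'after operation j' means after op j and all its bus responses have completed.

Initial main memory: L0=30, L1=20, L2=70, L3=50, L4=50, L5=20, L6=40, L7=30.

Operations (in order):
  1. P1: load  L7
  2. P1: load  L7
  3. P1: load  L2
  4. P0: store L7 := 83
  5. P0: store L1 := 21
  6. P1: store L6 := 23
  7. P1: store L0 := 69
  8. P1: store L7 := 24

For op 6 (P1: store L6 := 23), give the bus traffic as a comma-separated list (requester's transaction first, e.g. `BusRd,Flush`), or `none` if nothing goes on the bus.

[1] P1: load  L7 | P0:I, P1:E(30) | bus: BusRd
[2] P1: load  L7 | P0:I, P1:E(30) | bus: none
[3] P1: load  L2 | P0:I, P1:E(70) | bus: BusRd
[4] P0: store L7 := 83 | P0:M(83), P1:I | bus: BusRdX
[5] P0: store L1 := 21 | P0:M(21), P1:I | bus: BusRdX
[6] P1: store L6 := 23 | P0:I, P1:M(23) | bus: BusRdX
[7] P1: store L0 := 69 | P0:I, P1:M(69) | bus: BusRdX
[8] P1: store L7 := 24 | P0:I, P1:M(24) | bus: BusRdX,Flush

bus = BusRdX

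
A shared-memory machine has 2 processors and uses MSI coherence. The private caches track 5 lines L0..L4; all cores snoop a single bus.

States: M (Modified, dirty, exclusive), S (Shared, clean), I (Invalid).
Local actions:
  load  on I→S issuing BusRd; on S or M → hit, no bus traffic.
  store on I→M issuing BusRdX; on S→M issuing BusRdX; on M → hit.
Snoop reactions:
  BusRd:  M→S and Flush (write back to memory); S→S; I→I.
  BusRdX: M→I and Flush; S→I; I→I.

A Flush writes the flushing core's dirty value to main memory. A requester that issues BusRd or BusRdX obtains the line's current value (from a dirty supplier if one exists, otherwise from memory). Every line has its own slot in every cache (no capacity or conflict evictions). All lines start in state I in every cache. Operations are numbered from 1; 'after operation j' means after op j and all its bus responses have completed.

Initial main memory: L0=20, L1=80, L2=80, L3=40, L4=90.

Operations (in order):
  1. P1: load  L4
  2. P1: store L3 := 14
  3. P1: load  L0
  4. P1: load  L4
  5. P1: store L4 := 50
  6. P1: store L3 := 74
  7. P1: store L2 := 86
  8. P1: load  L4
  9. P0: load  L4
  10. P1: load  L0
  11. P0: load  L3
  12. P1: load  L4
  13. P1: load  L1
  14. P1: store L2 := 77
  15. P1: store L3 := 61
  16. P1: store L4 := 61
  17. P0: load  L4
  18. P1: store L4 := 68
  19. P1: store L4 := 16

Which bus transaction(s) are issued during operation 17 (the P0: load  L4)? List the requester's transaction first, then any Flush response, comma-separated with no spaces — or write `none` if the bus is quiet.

[1] P1: load  L4 | P0:I, P1:S(90) | bus: BusRd
[2] P1: store L3 := 14 | P0:I, P1:M(14) | bus: BusRdX
[3] P1: load  L0 | P0:I, P1:S(20) | bus: BusRd
[4] P1: load  L4 | P0:I, P1:S(90) | bus: none
[5] P1: store L4 := 50 | P0:I, P1:M(50) | bus: BusRdX
[6] P1: store L3 := 74 | P0:I, P1:M(74) | bus: none
[7] P1: store L2 := 86 | P0:I, P1:M(86) | bus: BusRdX
[8] P1: load  L4 | P0:I, P1:M(50) | bus: none
[9] P0: load  L4 | P0:S(50), P1:S(50) | bus: BusRd,Flush
[10] P1: load  L0 | P0:I, P1:S(20) | bus: none
[11] P0: load  L3 | P0:S(74), P1:S(74) | bus: BusRd,Flush
[12] P1: load  L4 | P0:S(50), P1:S(50) | bus: none
[13] P1: load  L1 | P0:I, P1:S(80) | bus: BusRd
[14] P1: store L2 := 77 | P0:I, P1:M(77) | bus: none
[15] P1: store L3 := 61 | P0:I, P1:M(61) | bus: BusRdX
[16] P1: store L4 := 61 | P0:I, P1:M(61) | bus: BusRdX
[17] P0: load  L4 | P0:S(61), P1:S(61) | bus: BusRd,Flush
[18] P1: store L4 := 68 | P0:I, P1:M(68) | bus: BusRdX
[19] P1: store L4 := 16 | P0:I, P1:M(16) | bus: none

bus = BusRd,Flush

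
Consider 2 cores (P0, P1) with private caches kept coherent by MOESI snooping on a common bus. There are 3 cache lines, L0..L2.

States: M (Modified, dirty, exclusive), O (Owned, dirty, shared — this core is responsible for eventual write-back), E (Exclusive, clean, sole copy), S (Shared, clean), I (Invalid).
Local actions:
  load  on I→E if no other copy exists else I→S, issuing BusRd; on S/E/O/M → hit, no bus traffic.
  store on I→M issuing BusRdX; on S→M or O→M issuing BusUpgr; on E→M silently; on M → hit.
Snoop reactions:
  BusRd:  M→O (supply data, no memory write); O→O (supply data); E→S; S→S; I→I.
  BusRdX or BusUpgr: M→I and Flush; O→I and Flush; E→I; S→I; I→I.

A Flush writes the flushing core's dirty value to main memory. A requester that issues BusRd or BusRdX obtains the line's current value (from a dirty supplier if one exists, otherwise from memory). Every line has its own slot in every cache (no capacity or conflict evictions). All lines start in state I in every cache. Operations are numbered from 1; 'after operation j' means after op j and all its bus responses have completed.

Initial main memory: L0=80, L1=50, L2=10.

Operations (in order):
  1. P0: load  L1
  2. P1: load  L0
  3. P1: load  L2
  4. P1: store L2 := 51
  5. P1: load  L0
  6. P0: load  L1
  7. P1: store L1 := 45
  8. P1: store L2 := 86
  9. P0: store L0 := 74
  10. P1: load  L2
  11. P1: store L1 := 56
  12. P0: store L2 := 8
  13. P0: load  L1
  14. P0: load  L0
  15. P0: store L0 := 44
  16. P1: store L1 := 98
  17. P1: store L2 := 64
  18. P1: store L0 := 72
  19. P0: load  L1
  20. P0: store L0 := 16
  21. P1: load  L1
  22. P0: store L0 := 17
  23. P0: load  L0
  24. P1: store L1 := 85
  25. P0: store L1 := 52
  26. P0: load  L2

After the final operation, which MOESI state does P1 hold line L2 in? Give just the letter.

state = O

  op1 P0: load  L1 → E/I on L1; bus BusRd; mem=50
  op2 P1: load  L0 → I/E on L0; bus BusRd; mem=80
  op3 P1: load  L2 → I/E on L2; bus BusRd; mem=10
  op4 P1: store L2 := 51 → I/M on L2; bus (none); mem=10
  op5 P1: load  L0 → I/E on L0; bus (none); mem=80
  op6 P0: load  L1 → E/I on L1; bus (none); mem=50
  op7 P1: store L1 := 45 → I/M on L1; bus BusRdX; mem=50
  op8 P1: store L2 := 86 → I/M on L2; bus (none); mem=10
  op9 P0: store L0 := 74 → M/I on L0; bus BusRdX; mem=80
  op10 P1: load  L2 → I/M on L2; bus (none); mem=10
  op11 P1: store L1 := 56 → I/M on L1; bus (none); mem=50
  op12 P0: store L2 := 8 → M/I on L2; bus BusRdX Flush; mem=86
  op13 P0: load  L1 → S/O on L1; bus BusRd; mem=50
  op14 P0: load  L0 → M/I on L0; bus (none); mem=80
  op15 P0: store L0 := 44 → M/I on L0; bus (none); mem=80
  op16 P1: store L1 := 98 → I/M on L1; bus BusUpgr; mem=50
  op17 P1: store L2 := 64 → I/M on L2; bus BusRdX Flush; mem=8
  op18 P1: store L0 := 72 → I/M on L0; bus BusRdX Flush; mem=44
  op19 P0: load  L1 → S/O on L1; bus BusRd; mem=50
  op20 P0: store L0 := 16 → M/I on L0; bus BusRdX Flush; mem=72
  op21 P1: load  L1 → S/O on L1; bus (none); mem=50
  op22 P0: store L0 := 17 → M/I on L0; bus (none); mem=72
  op23 P0: load  L0 → M/I on L0; bus (none); mem=72
  op24 P1: store L1 := 85 → I/M on L1; bus BusUpgr; mem=50
  op25 P0: store L1 := 52 → M/I on L1; bus BusRdX Flush; mem=85
  op26 P0: load  L2 → S/O on L2; bus BusRd; mem=8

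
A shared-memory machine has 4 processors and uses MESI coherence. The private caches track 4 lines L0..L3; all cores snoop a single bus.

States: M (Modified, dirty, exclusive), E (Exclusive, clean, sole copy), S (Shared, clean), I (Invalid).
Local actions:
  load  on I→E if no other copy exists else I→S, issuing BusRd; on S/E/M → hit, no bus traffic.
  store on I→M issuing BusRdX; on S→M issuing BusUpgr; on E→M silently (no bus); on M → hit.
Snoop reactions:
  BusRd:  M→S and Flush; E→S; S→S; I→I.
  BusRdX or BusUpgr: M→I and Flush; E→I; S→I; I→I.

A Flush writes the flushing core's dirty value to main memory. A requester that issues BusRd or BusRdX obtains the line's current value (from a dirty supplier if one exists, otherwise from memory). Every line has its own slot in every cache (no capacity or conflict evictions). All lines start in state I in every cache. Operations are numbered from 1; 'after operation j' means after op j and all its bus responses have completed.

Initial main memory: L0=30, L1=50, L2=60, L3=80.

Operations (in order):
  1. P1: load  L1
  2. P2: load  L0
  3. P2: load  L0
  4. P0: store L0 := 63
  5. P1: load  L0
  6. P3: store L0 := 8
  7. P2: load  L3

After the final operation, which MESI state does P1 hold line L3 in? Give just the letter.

1. P1: load  L1  bus=[BusRd]  L1: P0=I P1=E P2=I P3=I  mem[L1]=50
2. P2: load  L0  bus=[BusRd]  L0: P0=I P1=I P2=E P3=I  mem[L0]=30
3. P2: load  L0  bus=[-]  L0: P0=I P1=I P2=E P3=I  mem[L0]=30
4. P0: store L0 := 63  bus=[BusRdX]  L0: P0=M P1=I P2=I P3=I  mem[L0]=30
5. P1: load  L0  bus=[BusRd,Flush]  L0: P0=S P1=S P2=I P3=I  mem[L0]=63
6. P3: store L0 := 8  bus=[BusRdX]  L0: P0=I P1=I P2=I P3=M  mem[L0]=63
7. P2: load  L3  bus=[BusRd]  L3: P0=I P1=I P2=E P3=I  mem[L3]=80

state = I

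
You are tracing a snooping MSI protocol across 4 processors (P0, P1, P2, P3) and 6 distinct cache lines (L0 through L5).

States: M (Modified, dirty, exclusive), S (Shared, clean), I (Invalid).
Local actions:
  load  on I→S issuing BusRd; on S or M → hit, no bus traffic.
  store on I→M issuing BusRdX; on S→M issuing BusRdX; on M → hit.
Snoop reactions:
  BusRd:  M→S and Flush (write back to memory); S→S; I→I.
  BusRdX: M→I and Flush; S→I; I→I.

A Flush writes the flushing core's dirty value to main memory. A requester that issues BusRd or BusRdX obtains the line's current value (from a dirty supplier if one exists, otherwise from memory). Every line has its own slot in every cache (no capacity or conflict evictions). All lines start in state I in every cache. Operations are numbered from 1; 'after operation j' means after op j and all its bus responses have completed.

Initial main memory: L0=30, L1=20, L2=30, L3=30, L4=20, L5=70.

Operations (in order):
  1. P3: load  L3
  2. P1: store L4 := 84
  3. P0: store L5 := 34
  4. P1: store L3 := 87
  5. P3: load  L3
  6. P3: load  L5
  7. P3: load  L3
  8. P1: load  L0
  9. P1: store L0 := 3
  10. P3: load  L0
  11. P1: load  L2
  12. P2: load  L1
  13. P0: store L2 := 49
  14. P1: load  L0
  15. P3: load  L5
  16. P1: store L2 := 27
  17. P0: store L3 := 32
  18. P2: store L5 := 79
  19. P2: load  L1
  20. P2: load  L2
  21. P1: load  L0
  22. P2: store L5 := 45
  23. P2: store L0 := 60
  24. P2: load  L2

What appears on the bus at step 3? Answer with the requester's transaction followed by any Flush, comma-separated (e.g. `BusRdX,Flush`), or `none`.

step 1: P3: load  L3  ⟶  IIIS  (L3)  txn=BusRd  M[L3]=30
step 2: P1: store L4 := 84  ⟶  IMII  (L4)  txn=BusRdX  M[L4]=20
step 3: P0: store L5 := 34  ⟶  MIII  (L5)  txn=BusRdX  M[L5]=70
step 4: P1: store L3 := 87  ⟶  IMII  (L3)  txn=BusRdX  M[L3]=30
step 5: P3: load  L3  ⟶  ISIS  (L3)  txn=BusRd+Flush  M[L3]=87
step 6: P3: load  L5  ⟶  SIIS  (L5)  txn=BusRd+Flush  M[L5]=34
step 7: P3: load  L3  ⟶  ISIS  (L3)  txn=∅  M[L3]=87
step 8: P1: load  L0  ⟶  ISII  (L0)  txn=BusRd  M[L0]=30
step 9: P1: store L0 := 3  ⟶  IMII  (L0)  txn=BusRdX  M[L0]=30
step 10: P3: load  L0  ⟶  ISIS  (L0)  txn=BusRd+Flush  M[L0]=3
step 11: P1: load  L2  ⟶  ISII  (L2)  txn=BusRd  M[L2]=30
step 12: P2: load  L1  ⟶  IISI  (L1)  txn=BusRd  M[L1]=20
step 13: P0: store L2 := 49  ⟶  MIII  (L2)  txn=BusRdX  M[L2]=30
step 14: P1: load  L0  ⟶  ISIS  (L0)  txn=∅  M[L0]=3
step 15: P3: load  L5  ⟶  SIIS  (L5)  txn=∅  M[L5]=34
step 16: P1: store L2 := 27  ⟶  IMII  (L2)  txn=BusRdX+Flush  M[L2]=49
step 17: P0: store L3 := 32  ⟶  MIII  (L3)  txn=BusRdX  M[L3]=87
step 18: P2: store L5 := 79  ⟶  IIMI  (L5)  txn=BusRdX  M[L5]=34
step 19: P2: load  L1  ⟶  IISI  (L1)  txn=∅  M[L1]=20
step 20: P2: load  L2  ⟶  ISSI  (L2)  txn=BusRd+Flush  M[L2]=27
step 21: P1: load  L0  ⟶  ISIS  (L0)  txn=∅  M[L0]=3
step 22: P2: store L5 := 45  ⟶  IIMI  (L5)  txn=∅  M[L5]=34
step 23: P2: store L0 := 60  ⟶  IIMI  (L0)  txn=BusRdX  M[L0]=3
step 24: P2: load  L2  ⟶  ISSI  (L2)  txn=∅  M[L2]=27

bus = BusRdX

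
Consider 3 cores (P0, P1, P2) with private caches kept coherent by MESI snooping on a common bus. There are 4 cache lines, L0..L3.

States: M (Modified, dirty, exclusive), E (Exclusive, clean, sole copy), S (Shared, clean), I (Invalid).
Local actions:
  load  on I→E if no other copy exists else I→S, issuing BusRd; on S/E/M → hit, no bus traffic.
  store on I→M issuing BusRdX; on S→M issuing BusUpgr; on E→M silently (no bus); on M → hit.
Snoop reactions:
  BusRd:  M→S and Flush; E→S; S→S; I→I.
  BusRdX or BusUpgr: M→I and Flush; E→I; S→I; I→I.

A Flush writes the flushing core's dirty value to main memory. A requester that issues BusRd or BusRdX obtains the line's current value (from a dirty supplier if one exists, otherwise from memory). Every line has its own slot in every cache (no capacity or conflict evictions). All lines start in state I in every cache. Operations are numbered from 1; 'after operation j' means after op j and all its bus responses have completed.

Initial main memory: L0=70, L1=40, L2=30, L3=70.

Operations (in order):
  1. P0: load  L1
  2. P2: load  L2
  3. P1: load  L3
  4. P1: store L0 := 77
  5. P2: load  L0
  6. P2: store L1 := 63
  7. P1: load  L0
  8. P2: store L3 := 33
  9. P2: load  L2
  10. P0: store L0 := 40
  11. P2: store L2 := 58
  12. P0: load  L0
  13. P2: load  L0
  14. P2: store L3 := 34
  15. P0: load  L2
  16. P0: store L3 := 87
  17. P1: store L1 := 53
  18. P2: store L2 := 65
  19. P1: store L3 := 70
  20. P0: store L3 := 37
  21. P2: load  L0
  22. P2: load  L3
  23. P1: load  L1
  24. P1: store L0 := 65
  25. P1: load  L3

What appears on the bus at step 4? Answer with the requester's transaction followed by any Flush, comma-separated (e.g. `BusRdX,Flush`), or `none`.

bus = BusRdX

1. P0: load  L1  bus=[BusRd]  L1: P0=E P1=I P2=I  mem[L1]=40
2. P2: load  L2  bus=[BusRd]  L2: P0=I P1=I P2=E  mem[L2]=30
3. P1: load  L3  bus=[BusRd]  L3: P0=I P1=E P2=I  mem[L3]=70
4. P1: store L0 := 77  bus=[BusRdX]  L0: P0=I P1=M P2=I  mem[L0]=70
5. P2: load  L0  bus=[BusRd,Flush]  L0: P0=I P1=S P2=S  mem[L0]=77
6. P2: store L1 := 63  bus=[BusRdX]  L1: P0=I P1=I P2=M  mem[L1]=40
7. P1: load  L0  bus=[-]  L0: P0=I P1=S P2=S  mem[L0]=77
8. P2: store L3 := 33  bus=[BusRdX]  L3: P0=I P1=I P2=M  mem[L3]=70
9. P2: load  L2  bus=[-]  L2: P0=I P1=I P2=E  mem[L2]=30
10. P0: store L0 := 40  bus=[BusRdX]  L0: P0=M P1=I P2=I  mem[L0]=77
11. P2: store L2 := 58  bus=[-]  L2: P0=I P1=I P2=M  mem[L2]=30
12. P0: load  L0  bus=[-]  L0: P0=M P1=I P2=I  mem[L0]=77
13. P2: load  L0  bus=[BusRd,Flush]  L0: P0=S P1=I P2=S  mem[L0]=40
14. P2: store L3 := 34  bus=[-]  L3: P0=I P1=I P2=M  mem[L3]=70
15. P0: load  L2  bus=[BusRd,Flush]  L2: P0=S P1=I P2=S  mem[L2]=58
16. P0: store L3 := 87  bus=[BusRdX,Flush]  L3: P0=M P1=I P2=I  mem[L3]=34
17. P1: store L1 := 53  bus=[BusRdX,Flush]  L1: P0=I P1=M P2=I  mem[L1]=63
18. P2: store L2 := 65  bus=[BusUpgr]  L2: P0=I P1=I P2=M  mem[L2]=58
19. P1: store L3 := 70  bus=[BusRdX,Flush]  L3: P0=I P1=M P2=I  mem[L3]=87
20. P0: store L3 := 37  bus=[BusRdX,Flush]  L3: P0=M P1=I P2=I  mem[L3]=70
21. P2: load  L0  bus=[-]  L0: P0=S P1=I P2=S  mem[L0]=40
22. P2: load  L3  bus=[BusRd,Flush]  L3: P0=S P1=I P2=S  mem[L3]=37
23. P1: load  L1  bus=[-]  L1: P0=I P1=M P2=I  mem[L1]=63
24. P1: store L0 := 65  bus=[BusRdX]  L0: P0=I P1=M P2=I  mem[L0]=40
25. P1: load  L3  bus=[BusRd]  L3: P0=S P1=S P2=S  mem[L3]=37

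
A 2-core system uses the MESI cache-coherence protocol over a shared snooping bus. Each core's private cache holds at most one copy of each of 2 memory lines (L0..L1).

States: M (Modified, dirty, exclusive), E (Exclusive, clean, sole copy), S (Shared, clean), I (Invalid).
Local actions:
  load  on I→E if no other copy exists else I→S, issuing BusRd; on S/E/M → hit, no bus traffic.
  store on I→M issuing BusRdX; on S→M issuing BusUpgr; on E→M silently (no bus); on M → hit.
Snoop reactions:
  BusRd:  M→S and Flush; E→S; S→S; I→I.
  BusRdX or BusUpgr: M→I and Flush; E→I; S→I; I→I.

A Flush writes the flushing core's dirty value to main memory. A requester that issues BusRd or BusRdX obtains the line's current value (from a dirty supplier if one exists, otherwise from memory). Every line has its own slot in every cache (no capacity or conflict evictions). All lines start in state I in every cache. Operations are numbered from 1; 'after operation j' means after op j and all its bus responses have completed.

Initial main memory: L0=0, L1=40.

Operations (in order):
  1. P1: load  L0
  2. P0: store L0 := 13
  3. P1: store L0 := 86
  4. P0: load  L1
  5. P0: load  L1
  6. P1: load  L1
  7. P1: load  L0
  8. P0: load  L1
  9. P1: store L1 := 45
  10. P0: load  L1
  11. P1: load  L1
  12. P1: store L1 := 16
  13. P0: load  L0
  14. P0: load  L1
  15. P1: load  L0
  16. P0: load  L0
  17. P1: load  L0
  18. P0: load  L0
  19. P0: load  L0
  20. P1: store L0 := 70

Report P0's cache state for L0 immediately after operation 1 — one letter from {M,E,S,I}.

state = I

1. P1: load  L0  bus=[BusRd]  L0: P0=I P1=E  mem[L0]=0
2. P0: store L0 := 13  bus=[BusRdX]  L0: P0=M P1=I  mem[L0]=0
3. P1: store L0 := 86  bus=[BusRdX,Flush]  L0: P0=I P1=M  mem[L0]=13
4. P0: load  L1  bus=[BusRd]  L1: P0=E P1=I  mem[L1]=40
5. P0: load  L1  bus=[-]  L1: P0=E P1=I  mem[L1]=40
6. P1: load  L1  bus=[BusRd]  L1: P0=S P1=S  mem[L1]=40
7. P1: load  L0  bus=[-]  L0: P0=I P1=M  mem[L0]=13
8. P0: load  L1  bus=[-]  L1: P0=S P1=S  mem[L1]=40
9. P1: store L1 := 45  bus=[BusUpgr]  L1: P0=I P1=M  mem[L1]=40
10. P0: load  L1  bus=[BusRd,Flush]  L1: P0=S P1=S  mem[L1]=45
11. P1: load  L1  bus=[-]  L1: P0=S P1=S  mem[L1]=45
12. P1: store L1 := 16  bus=[BusUpgr]  L1: P0=I P1=M  mem[L1]=45
13. P0: load  L0  bus=[BusRd,Flush]  L0: P0=S P1=S  mem[L0]=86
14. P0: load  L1  bus=[BusRd,Flush]  L1: P0=S P1=S  mem[L1]=16
15. P1: load  L0  bus=[-]  L0: P0=S P1=S  mem[L0]=86
16. P0: load  L0  bus=[-]  L0: P0=S P1=S  mem[L0]=86
17. P1: load  L0  bus=[-]  L0: P0=S P1=S  mem[L0]=86
18. P0: load  L0  bus=[-]  L0: P0=S P1=S  mem[L0]=86
19. P0: load  L0  bus=[-]  L0: P0=S P1=S  mem[L0]=86
20. P1: store L0 := 70  bus=[BusUpgr]  L0: P0=I P1=M  mem[L0]=86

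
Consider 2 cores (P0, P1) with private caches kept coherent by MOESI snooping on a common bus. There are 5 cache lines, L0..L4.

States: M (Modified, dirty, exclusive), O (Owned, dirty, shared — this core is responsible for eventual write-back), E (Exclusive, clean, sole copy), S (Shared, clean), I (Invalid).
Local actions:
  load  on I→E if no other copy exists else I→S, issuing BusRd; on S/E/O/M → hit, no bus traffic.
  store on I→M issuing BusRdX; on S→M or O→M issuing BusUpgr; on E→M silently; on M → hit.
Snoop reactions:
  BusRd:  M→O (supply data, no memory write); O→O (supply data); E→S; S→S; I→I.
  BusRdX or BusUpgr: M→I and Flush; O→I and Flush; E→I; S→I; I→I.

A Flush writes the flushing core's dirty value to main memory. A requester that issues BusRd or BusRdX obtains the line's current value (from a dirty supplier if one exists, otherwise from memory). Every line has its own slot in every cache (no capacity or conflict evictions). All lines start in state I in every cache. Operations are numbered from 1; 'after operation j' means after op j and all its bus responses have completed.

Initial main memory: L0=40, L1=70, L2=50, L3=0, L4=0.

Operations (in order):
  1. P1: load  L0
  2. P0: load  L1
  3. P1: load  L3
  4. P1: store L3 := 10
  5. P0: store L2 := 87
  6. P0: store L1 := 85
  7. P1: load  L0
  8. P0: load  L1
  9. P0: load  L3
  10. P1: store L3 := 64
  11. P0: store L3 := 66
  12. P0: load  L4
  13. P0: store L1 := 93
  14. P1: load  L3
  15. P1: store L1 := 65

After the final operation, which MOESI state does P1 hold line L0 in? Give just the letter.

state = E

step 1: P1: load  L0  ⟶  IE  (L0)  txn=BusRd  M[L0]=40
step 2: P0: load  L1  ⟶  EI  (L1)  txn=BusRd  M[L1]=70
step 3: P1: load  L3  ⟶  IE  (L3)  txn=BusRd  M[L3]=0
step 4: P1: store L3 := 10  ⟶  IM  (L3)  txn=∅  M[L3]=0
step 5: P0: store L2 := 87  ⟶  MI  (L2)  txn=BusRdX  M[L2]=50
step 6: P0: store L1 := 85  ⟶  MI  (L1)  txn=∅  M[L1]=70
step 7: P1: load  L0  ⟶  IE  (L0)  txn=∅  M[L0]=40
step 8: P0: load  L1  ⟶  MI  (L1)  txn=∅  M[L1]=70
step 9: P0: load  L3  ⟶  SO  (L3)  txn=BusRd  M[L3]=0
step 10: P1: store L3 := 64  ⟶  IM  (L3)  txn=BusUpgr  M[L3]=0
step 11: P0: store L3 := 66  ⟶  MI  (L3)  txn=BusRdX+Flush  M[L3]=64
step 12: P0: load  L4  ⟶  EI  (L4)  txn=BusRd  M[L4]=0
step 13: P0: store L1 := 93  ⟶  MI  (L1)  txn=∅  M[L1]=70
step 14: P1: load  L3  ⟶  OS  (L3)  txn=BusRd  M[L3]=64
step 15: P1: store L1 := 65  ⟶  IM  (L1)  txn=BusRdX+Flush  M[L1]=93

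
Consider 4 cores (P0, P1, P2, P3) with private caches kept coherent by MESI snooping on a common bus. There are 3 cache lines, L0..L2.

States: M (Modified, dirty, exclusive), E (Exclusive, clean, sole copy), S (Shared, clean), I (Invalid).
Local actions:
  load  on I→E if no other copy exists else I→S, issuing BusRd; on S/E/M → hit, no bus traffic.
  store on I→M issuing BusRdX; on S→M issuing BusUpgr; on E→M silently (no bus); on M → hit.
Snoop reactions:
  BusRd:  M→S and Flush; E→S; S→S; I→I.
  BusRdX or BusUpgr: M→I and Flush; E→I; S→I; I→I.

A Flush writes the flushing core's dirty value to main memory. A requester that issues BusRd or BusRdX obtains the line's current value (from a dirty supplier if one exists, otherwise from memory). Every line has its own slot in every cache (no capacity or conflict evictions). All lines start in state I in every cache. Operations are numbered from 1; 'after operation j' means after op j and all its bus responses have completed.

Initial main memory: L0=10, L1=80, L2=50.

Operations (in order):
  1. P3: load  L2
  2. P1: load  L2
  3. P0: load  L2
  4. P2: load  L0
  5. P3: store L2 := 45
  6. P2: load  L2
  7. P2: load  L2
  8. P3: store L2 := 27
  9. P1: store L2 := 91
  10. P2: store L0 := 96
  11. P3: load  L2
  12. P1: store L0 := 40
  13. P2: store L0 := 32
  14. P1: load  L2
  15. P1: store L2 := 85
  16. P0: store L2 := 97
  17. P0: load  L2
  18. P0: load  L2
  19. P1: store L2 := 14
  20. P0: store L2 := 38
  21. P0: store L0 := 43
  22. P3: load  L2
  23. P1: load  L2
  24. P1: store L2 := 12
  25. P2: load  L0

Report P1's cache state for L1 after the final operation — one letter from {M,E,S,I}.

[1] P3: load  L2 | P0:I, P1:I, P2:I, P3:E(50) | bus: BusRd
[2] P1: load  L2 | P0:I, P1:S(50), P2:I, P3:S(50) | bus: BusRd
[3] P0: load  L2 | P0:S(50), P1:S(50), P2:I, P3:S(50) | bus: BusRd
[4] P2: load  L0 | P0:I, P1:I, P2:E(10), P3:I | bus: BusRd
[5] P3: store L2 := 45 | P0:I, P1:I, P2:I, P3:M(45) | bus: BusUpgr
[6] P2: load  L2 | P0:I, P1:I, P2:S(45), P3:S(45) | bus: BusRd,Flush
[7] P2: load  L2 | P0:I, P1:I, P2:S(45), P3:S(45) | bus: none
[8] P3: store L2 := 27 | P0:I, P1:I, P2:I, P3:M(27) | bus: BusUpgr
[9] P1: store L2 := 91 | P0:I, P1:M(91), P2:I, P3:I | bus: BusRdX,Flush
[10] P2: store L0 := 96 | P0:I, P1:I, P2:M(96), P3:I | bus: none
[11] P3: load  L2 | P0:I, P1:S(91), P2:I, P3:S(91) | bus: BusRd,Flush
[12] P1: store L0 := 40 | P0:I, P1:M(40), P2:I, P3:I | bus: BusRdX,Flush
[13] P2: store L0 := 32 | P0:I, P1:I, P2:M(32), P3:I | bus: BusRdX,Flush
[14] P1: load  L2 | P0:I, P1:S(91), P2:I, P3:S(91) | bus: none
[15] P1: store L2 := 85 | P0:I, P1:M(85), P2:I, P3:I | bus: BusUpgr
[16] P0: store L2 := 97 | P0:M(97), P1:I, P2:I, P3:I | bus: BusRdX,Flush
[17] P0: load  L2 | P0:M(97), P1:I, P2:I, P3:I | bus: none
[18] P0: load  L2 | P0:M(97), P1:I, P2:I, P3:I | bus: none
[19] P1: store L2 := 14 | P0:I, P1:M(14), P2:I, P3:I | bus: BusRdX,Flush
[20] P0: store L2 := 38 | P0:M(38), P1:I, P2:I, P3:I | bus: BusRdX,Flush
[21] P0: store L0 := 43 | P0:M(43), P1:I, P2:I, P3:I | bus: BusRdX,Flush
[22] P3: load  L2 | P0:S(38), P1:I, P2:I, P3:S(38) | bus: BusRd,Flush
[23] P1: load  L2 | P0:S(38), P1:S(38), P2:I, P3:S(38) | bus: BusRd
[24] P1: store L2 := 12 | P0:I, P1:M(12), P2:I, P3:I | bus: BusUpgr
[25] P2: load  L0 | P0:S(43), P1:I, P2:S(43), P3:I | bus: BusRd,Flush

state = I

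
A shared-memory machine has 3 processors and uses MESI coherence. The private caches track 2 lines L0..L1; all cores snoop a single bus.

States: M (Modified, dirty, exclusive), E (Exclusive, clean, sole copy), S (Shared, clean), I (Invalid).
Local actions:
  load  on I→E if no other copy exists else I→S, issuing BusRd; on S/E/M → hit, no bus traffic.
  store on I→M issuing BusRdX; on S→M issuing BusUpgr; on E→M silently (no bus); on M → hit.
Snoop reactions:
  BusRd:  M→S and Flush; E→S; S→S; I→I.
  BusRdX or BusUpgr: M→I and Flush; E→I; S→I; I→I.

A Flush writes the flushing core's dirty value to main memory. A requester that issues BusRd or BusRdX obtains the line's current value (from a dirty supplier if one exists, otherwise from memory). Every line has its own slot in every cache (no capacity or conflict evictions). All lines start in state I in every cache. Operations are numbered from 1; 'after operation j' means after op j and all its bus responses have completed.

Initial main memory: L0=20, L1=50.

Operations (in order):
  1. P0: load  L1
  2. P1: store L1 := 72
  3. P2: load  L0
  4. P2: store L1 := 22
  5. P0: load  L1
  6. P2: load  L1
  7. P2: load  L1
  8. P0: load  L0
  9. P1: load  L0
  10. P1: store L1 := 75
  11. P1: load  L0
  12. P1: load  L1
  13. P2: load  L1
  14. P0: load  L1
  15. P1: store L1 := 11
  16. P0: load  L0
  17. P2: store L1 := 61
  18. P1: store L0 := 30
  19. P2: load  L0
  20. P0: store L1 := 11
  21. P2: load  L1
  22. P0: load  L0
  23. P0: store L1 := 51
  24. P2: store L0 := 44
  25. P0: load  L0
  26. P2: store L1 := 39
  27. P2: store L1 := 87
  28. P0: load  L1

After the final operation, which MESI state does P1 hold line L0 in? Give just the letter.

  op1 P0: load  L1 → E/I/I on L1; bus BusRd; mem=50
  op2 P1: store L1 := 72 → I/M/I on L1; bus BusRdX; mem=50
  op3 P2: load  L0 → I/I/E on L0; bus BusRd; mem=20
  op4 P2: store L1 := 22 → I/I/M on L1; bus BusRdX Flush; mem=72
  op5 P0: load  L1 → S/I/S on L1; bus BusRd Flush; mem=22
  op6 P2: load  L1 → S/I/S on L1; bus (none); mem=22
  op7 P2: load  L1 → S/I/S on L1; bus (none); mem=22
  op8 P0: load  L0 → S/I/S on L0; bus BusRd; mem=20
  op9 P1: load  L0 → S/S/S on L0; bus BusRd; mem=20
  op10 P1: store L1 := 75 → I/M/I on L1; bus BusRdX; mem=22
  op11 P1: load  L0 → S/S/S on L0; bus (none); mem=20
  op12 P1: load  L1 → I/M/I on L1; bus (none); mem=22
  op13 P2: load  L1 → I/S/S on L1; bus BusRd Flush; mem=75
  op14 P0: load  L1 → S/S/S on L1; bus BusRd; mem=75
  op15 P1: store L1 := 11 → I/M/I on L1; bus BusUpgr; mem=75
  op16 P0: load  L0 → S/S/S on L0; bus (none); mem=20
  op17 P2: store L1 := 61 → I/I/M on L1; bus BusRdX Flush; mem=11
  op18 P1: store L0 := 30 → I/M/I on L0; bus BusUpgr; mem=20
  op19 P2: load  L0 → I/S/S on L0; bus BusRd Flush; mem=30
  op20 P0: store L1 := 11 → M/I/I on L1; bus BusRdX Flush; mem=61
  op21 P2: load  L1 → S/I/S on L1; bus BusRd Flush; mem=11
  op22 P0: load  L0 → S/S/S on L0; bus BusRd; mem=30
  op23 P0: store L1 := 51 → M/I/I on L1; bus BusUpgr; mem=11
  op24 P2: store L0 := 44 → I/I/M on L0; bus BusUpgr; mem=30
  op25 P0: load  L0 → S/I/S on L0; bus BusRd Flush; mem=44
  op26 P2: store L1 := 39 → I/I/M on L1; bus BusRdX Flush; mem=51
  op27 P2: store L1 := 87 → I/I/M on L1; bus (none); mem=51
  op28 P0: load  L1 → S/I/S on L1; bus BusRd Flush; mem=87

state = I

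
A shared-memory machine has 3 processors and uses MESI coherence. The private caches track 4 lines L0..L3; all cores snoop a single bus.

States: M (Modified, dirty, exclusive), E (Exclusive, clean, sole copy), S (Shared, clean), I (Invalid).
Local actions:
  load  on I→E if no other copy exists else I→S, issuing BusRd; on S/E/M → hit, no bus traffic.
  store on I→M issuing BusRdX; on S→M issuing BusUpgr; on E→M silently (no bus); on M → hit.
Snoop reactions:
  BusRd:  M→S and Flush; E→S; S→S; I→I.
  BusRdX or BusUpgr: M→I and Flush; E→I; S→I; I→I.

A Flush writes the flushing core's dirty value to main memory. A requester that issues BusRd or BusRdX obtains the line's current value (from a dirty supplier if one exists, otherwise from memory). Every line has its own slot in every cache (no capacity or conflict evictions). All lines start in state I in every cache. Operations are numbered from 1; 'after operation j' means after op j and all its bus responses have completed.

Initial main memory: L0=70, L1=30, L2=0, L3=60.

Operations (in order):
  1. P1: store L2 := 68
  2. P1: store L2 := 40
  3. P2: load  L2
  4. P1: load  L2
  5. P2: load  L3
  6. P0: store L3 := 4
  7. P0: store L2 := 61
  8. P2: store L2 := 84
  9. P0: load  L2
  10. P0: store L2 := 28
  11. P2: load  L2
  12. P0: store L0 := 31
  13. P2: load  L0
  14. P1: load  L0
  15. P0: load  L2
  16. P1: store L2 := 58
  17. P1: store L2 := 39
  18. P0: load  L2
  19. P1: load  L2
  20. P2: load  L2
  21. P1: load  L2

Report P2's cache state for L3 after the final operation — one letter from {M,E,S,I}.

state = I

1. P1: store L2 := 68  bus=[BusRdX]  L2: P0=I P1=M P2=I  mem[L2]=0
2. P1: store L2 := 40  bus=[-]  L2: P0=I P1=M P2=I  mem[L2]=0
3. P2: load  L2  bus=[BusRd,Flush]  L2: P0=I P1=S P2=S  mem[L2]=40
4. P1: load  L2  bus=[-]  L2: P0=I P1=S P2=S  mem[L2]=40
5. P2: load  L3  bus=[BusRd]  L3: P0=I P1=I P2=E  mem[L3]=60
6. P0: store L3 := 4  bus=[BusRdX]  L3: P0=M P1=I P2=I  mem[L3]=60
7. P0: store L2 := 61  bus=[BusRdX]  L2: P0=M P1=I P2=I  mem[L2]=40
8. P2: store L2 := 84  bus=[BusRdX,Flush]  L2: P0=I P1=I P2=M  mem[L2]=61
9. P0: load  L2  bus=[BusRd,Flush]  L2: P0=S P1=I P2=S  mem[L2]=84
10. P0: store L2 := 28  bus=[BusUpgr]  L2: P0=M P1=I P2=I  mem[L2]=84
11. P2: load  L2  bus=[BusRd,Flush]  L2: P0=S P1=I P2=S  mem[L2]=28
12. P0: store L0 := 31  bus=[BusRdX]  L0: P0=M P1=I P2=I  mem[L0]=70
13. P2: load  L0  bus=[BusRd,Flush]  L0: P0=S P1=I P2=S  mem[L0]=31
14. P1: load  L0  bus=[BusRd]  L0: P0=S P1=S P2=S  mem[L0]=31
15. P0: load  L2  bus=[-]  L2: P0=S P1=I P2=S  mem[L2]=28
16. P1: store L2 := 58  bus=[BusRdX]  L2: P0=I P1=M P2=I  mem[L2]=28
17. P1: store L2 := 39  bus=[-]  L2: P0=I P1=M P2=I  mem[L2]=28
18. P0: load  L2  bus=[BusRd,Flush]  L2: P0=S P1=S P2=I  mem[L2]=39
19. P1: load  L2  bus=[-]  L2: P0=S P1=S P2=I  mem[L2]=39
20. P2: load  L2  bus=[BusRd]  L2: P0=S P1=S P2=S  mem[L2]=39
21. P1: load  L2  bus=[-]  L2: P0=S P1=S P2=S  mem[L2]=39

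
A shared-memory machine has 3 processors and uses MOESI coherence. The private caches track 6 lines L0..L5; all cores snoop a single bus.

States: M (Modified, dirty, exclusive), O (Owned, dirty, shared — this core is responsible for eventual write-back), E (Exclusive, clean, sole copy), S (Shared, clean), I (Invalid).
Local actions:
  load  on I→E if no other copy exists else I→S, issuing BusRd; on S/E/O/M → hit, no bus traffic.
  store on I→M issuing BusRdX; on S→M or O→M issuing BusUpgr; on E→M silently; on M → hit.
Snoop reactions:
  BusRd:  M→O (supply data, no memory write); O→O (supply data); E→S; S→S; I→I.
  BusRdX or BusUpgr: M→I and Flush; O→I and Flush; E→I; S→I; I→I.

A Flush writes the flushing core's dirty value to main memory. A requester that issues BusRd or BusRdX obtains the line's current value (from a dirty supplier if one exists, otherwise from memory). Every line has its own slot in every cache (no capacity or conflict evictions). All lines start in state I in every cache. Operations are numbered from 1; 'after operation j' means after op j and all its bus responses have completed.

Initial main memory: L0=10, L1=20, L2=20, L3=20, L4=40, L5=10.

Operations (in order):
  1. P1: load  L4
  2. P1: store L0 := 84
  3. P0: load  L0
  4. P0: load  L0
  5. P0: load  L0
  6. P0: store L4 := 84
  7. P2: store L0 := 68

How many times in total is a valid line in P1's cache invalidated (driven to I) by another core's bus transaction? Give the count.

[1] P1: load  L4 | P0:I, P1:E(40), P2:I | bus: BusRd
[2] P1: store L0 := 84 | P0:I, P1:M(84), P2:I | bus: BusRdX
[3] P0: load  L0 | P0:S(84), P1:O(84), P2:I | bus: BusRd
[4] P0: load  L0 | P0:S(84), P1:O(84), P2:I | bus: none
[5] P0: load  L0 | P0:S(84), P1:O(84), P2:I | bus: none
[6] P0: store L4 := 84 | P0:M(84), P1:I, P2:I | bus: BusRdX
[7] P2: store L0 := 68 | P0:I, P1:I, P2:M(68) | bus: BusRdX,Flush

invalidations = 2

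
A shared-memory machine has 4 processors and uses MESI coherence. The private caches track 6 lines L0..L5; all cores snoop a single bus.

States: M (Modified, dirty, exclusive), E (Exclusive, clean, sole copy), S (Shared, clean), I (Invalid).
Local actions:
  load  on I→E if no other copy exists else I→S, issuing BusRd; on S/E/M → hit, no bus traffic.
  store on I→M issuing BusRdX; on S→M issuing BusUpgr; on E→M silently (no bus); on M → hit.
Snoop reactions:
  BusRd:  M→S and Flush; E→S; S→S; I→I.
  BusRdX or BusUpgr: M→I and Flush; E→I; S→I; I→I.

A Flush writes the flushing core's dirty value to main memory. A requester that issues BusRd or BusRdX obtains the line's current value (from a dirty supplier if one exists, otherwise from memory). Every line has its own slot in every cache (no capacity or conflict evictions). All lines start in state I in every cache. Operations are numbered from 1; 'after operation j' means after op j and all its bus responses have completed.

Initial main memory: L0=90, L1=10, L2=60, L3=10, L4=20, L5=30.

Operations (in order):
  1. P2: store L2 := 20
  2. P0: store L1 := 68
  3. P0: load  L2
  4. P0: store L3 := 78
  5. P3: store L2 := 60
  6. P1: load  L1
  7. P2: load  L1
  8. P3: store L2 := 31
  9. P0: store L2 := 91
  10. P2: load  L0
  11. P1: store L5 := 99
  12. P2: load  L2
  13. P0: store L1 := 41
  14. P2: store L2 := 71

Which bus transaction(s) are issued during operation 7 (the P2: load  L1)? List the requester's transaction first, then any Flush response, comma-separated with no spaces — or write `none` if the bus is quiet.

bus = BusRd

step 1: P2: store L2 := 20  ⟶  IIMI  (L2)  txn=BusRdX  M[L2]=60
step 2: P0: store L1 := 68  ⟶  MIII  (L1)  txn=BusRdX  M[L1]=10
step 3: P0: load  L2  ⟶  SISI  (L2)  txn=BusRd+Flush  M[L2]=20
step 4: P0: store L3 := 78  ⟶  MIII  (L3)  txn=BusRdX  M[L3]=10
step 5: P3: store L2 := 60  ⟶  IIIM  (L2)  txn=BusRdX  M[L2]=20
step 6: P1: load  L1  ⟶  SSII  (L1)  txn=BusRd+Flush  M[L1]=68
step 7: P2: load  L1  ⟶  SSSI  (L1)  txn=BusRd  M[L1]=68
step 8: P3: store L2 := 31  ⟶  IIIM  (L2)  txn=∅  M[L2]=20
step 9: P0: store L2 := 91  ⟶  MIII  (L2)  txn=BusRdX+Flush  M[L2]=31
step 10: P2: load  L0  ⟶  IIEI  (L0)  txn=BusRd  M[L0]=90
step 11: P1: store L5 := 99  ⟶  IMII  (L5)  txn=BusRdX  M[L5]=30
step 12: P2: load  L2  ⟶  SISI  (L2)  txn=BusRd+Flush  M[L2]=91
step 13: P0: store L1 := 41  ⟶  MIII  (L1)  txn=BusUpgr  M[L1]=68
step 14: P2: store L2 := 71  ⟶  IIMI  (L2)  txn=BusUpgr  M[L2]=91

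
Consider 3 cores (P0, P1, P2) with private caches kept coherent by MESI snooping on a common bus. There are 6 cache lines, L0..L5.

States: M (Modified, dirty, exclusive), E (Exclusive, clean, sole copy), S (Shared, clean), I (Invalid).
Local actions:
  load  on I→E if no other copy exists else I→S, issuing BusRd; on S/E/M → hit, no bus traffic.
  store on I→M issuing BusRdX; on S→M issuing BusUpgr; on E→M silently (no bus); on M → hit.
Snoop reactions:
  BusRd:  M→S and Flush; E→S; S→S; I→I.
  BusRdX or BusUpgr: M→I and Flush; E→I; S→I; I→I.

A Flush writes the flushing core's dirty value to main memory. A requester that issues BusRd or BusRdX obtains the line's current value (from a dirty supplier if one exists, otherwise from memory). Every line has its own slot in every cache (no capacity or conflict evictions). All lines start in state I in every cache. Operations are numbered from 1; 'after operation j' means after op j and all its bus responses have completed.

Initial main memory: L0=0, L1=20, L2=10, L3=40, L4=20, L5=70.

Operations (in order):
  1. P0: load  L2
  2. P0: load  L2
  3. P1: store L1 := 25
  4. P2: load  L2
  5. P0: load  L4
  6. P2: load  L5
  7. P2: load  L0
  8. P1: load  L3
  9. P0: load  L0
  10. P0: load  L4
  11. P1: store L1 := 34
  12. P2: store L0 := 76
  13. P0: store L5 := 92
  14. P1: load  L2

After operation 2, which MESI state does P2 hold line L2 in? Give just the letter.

state = I

1. P0: load  L2  bus=[BusRd]  L2: P0=E P1=I P2=I  mem[L2]=10
2. P0: load  L2  bus=[-]  L2: P0=E P1=I P2=I  mem[L2]=10
3. P1: store L1 := 25  bus=[BusRdX]  L1: P0=I P1=M P2=I  mem[L1]=20
4. P2: load  L2  bus=[BusRd]  L2: P0=S P1=I P2=S  mem[L2]=10
5. P0: load  L4  bus=[BusRd]  L4: P0=E P1=I P2=I  mem[L4]=20
6. P2: load  L5  bus=[BusRd]  L5: P0=I P1=I P2=E  mem[L5]=70
7. P2: load  L0  bus=[BusRd]  L0: P0=I P1=I P2=E  mem[L0]=0
8. P1: load  L3  bus=[BusRd]  L3: P0=I P1=E P2=I  mem[L3]=40
9. P0: load  L0  bus=[BusRd]  L0: P0=S P1=I P2=S  mem[L0]=0
10. P0: load  L4  bus=[-]  L4: P0=E P1=I P2=I  mem[L4]=20
11. P1: store L1 := 34  bus=[-]  L1: P0=I P1=M P2=I  mem[L1]=20
12. P2: store L0 := 76  bus=[BusUpgr]  L0: P0=I P1=I P2=M  mem[L0]=0
13. P0: store L5 := 92  bus=[BusRdX]  L5: P0=M P1=I P2=I  mem[L5]=70
14. P1: load  L2  bus=[BusRd]  L2: P0=S P1=S P2=S  mem[L2]=10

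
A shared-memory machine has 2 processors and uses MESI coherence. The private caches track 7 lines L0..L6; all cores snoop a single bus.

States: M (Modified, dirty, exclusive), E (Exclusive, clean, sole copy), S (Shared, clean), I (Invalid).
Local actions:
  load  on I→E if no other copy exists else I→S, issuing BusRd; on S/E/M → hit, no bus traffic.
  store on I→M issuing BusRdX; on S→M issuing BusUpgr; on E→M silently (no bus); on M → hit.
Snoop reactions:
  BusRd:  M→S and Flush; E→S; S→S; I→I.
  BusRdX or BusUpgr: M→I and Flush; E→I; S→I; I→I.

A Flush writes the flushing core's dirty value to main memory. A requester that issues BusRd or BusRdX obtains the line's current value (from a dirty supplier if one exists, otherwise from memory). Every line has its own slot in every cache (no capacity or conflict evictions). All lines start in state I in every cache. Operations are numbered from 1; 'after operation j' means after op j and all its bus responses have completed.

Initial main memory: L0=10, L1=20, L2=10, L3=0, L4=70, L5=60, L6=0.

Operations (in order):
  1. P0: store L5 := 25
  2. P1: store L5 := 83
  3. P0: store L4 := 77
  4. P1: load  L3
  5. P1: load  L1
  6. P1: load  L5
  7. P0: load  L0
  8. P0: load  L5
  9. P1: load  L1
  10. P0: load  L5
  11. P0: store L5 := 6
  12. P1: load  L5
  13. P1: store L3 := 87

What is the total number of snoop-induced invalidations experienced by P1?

invalidations = 1

  op1 P0: store L5 := 25 → M/I on L5; bus BusRdX; mem=60
  op2 P1: store L5 := 83 → I/M on L5; bus BusRdX Flush; mem=25
  op3 P0: store L4 := 77 → M/I on L4; bus BusRdX; mem=70
  op4 P1: load  L3 → I/E on L3; bus BusRd; mem=0
  op5 P1: load  L1 → I/E on L1; bus BusRd; mem=20
  op6 P1: load  L5 → I/M on L5; bus (none); mem=25
  op7 P0: load  L0 → E/I on L0; bus BusRd; mem=10
  op8 P0: load  L5 → S/S on L5; bus BusRd Flush; mem=83
  op9 P1: load  L1 → I/E on L1; bus (none); mem=20
  op10 P0: load  L5 → S/S on L5; bus (none); mem=83
  op11 P0: store L5 := 6 → M/I on L5; bus BusUpgr; mem=83
  op12 P1: load  L5 → S/S on L5; bus BusRd Flush; mem=6
  op13 P1: store L3 := 87 → I/M on L3; bus (none); mem=0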